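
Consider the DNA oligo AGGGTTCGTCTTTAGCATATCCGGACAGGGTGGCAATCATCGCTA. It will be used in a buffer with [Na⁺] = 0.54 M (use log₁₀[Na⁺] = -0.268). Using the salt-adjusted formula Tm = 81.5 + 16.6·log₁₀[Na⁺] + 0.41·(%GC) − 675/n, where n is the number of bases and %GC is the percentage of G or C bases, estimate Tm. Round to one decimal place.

Length n = 45. Scanning the sequence gives G=13, C=10, A=10, T=12.
G+C = 23, so %GC = 23/45 × 100 = 51.111%
Salt term: 16.6 × (-0.268) = -4.449
GC term: 0.41 × 51.111 = 20.956; length term: −675/45 = −15
Tm = 81.5 + (-4.449) + 20.956 − 15 = 83.007 → 83.0°C

83.0°C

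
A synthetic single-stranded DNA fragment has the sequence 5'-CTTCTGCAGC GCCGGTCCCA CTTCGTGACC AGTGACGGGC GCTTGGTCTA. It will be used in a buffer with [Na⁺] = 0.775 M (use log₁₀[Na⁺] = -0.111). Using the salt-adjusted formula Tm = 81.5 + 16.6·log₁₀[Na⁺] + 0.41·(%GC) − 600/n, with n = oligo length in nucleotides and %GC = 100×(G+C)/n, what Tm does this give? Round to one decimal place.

Length n = 50. Scanning the sequence gives A=6, C=17, G=15, T=12.
G+C = 32, so %GC = 32/50 × 100 = 64%
Salt term: 16.6 × (-0.111) = -1.843
GC term: 0.41 × 64 = 26.24; length term: −600/50 = −12
Tm = 81.5 + (-1.843) + 26.24 − 12 = 93.897 → 93.9°C

93.9°C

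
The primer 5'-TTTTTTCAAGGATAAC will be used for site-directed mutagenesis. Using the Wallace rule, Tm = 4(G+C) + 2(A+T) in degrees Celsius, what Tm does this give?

Scanning the sequence gives C=2, A=5, G=2, T=7.
A+T = 12, G+C = 4
Tm = 2×12 + 4×4 = 40°C

40°C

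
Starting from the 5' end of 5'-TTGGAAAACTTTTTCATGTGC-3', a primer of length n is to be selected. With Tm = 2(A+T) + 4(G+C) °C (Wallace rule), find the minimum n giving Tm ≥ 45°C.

n = 18

First 17 bases: TTGGAAAACTTTTTCAT → Tm = 42°C (< 45°C)
First 18 bases: TTGGAAAACTTTTTCATG → Tm = 46°C (≥ 45°C)
Each additional base adds 2°C (A/T) or 4°C (G/C), so Tm is non-decreasing in n; n = 18 is the first length to reach 45°C.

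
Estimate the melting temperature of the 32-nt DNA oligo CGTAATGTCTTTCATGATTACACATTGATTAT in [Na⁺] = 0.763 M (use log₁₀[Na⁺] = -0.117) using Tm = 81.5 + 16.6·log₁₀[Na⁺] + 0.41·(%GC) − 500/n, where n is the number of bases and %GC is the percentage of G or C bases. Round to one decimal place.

75.5°C

Length n = 32. T=14, G=4, C=5, A=9
G+C = 9, so %GC = 9/32 × 100 = 28.125%
Salt term: 16.6 × (-0.117) = -1.942
GC term: 0.41 × 28.125 = 11.531; length term: −500/32 = −15.625
Tm = 81.5 + (-1.942) + 11.531 − 15.625 = 75.464 → 75.5°C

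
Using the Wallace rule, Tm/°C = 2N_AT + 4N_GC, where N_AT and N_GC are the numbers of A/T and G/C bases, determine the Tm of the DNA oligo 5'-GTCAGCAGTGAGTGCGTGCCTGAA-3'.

Counting bases: A=5, T=5, G=9, C=5
So N_AT = 10 and N_GC = 14.
Tm = 2×10 + 4×14 = 76°C

76°C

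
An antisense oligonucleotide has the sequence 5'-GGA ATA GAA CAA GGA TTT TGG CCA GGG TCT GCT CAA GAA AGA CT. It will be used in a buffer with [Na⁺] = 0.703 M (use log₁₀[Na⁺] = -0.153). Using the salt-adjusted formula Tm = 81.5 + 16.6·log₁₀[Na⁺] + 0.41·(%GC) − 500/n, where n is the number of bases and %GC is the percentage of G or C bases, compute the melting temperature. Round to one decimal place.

86.2°C

Length n = 44. G=13, C=7, T=9, A=15
G+C = 20, so %GC = 20/44 × 100 = 45.455%
Salt term: 16.6 × (-0.153) = -2.54
GC term: 0.41 × 45.455 = 18.637; length term: −500/44 = −11.364
Tm = 81.5 + (-2.54) + 18.637 − 11.364 = 86.233 → 86.2°C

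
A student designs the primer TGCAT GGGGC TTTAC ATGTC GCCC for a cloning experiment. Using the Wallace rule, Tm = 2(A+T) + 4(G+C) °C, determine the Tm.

Scanning the sequence gives A=3, C=7, G=7, T=7.
So N_AT = 10 and N_GC = 14.
Tm = 2(10) + 4(14) = 20 + 56 = 76°C

76°C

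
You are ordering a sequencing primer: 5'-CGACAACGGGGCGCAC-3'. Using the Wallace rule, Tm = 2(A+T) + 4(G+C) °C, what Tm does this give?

C=6, T=0, A=4, G=6
AT pairs contribute 4, GC pairs contribute 12.
Tm = 2(4) + 4(12) = 8 + 48 = 56°C

56°C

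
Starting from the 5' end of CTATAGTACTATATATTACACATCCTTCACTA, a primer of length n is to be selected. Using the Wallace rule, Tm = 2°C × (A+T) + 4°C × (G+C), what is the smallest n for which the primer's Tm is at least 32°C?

First 12 bases: CTATAGTACTAT → Tm = 30°C (< 32°C)
First 13 bases: CTATAGTACTATA → Tm = 32°C (≥ 32°C)
Since every base adds ≥2°C, Tm only increases with n, so the threshold is first crossed at n = 13.

n = 13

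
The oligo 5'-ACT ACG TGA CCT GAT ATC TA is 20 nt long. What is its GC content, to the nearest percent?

T=6, A=6, G=3, C=5
G+C = 3 + 5 = 8 out of 20 bases
%GC = 8/20 × 100 = 40% ≈ 40%

40%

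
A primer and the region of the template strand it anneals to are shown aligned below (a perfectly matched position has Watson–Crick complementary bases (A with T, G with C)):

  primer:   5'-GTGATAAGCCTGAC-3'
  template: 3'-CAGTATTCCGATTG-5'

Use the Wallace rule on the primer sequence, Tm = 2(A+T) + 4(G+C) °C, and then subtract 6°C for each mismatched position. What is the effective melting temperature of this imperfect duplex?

24°C

Primer base counts: A=4, T=3, G=4, C=3 → A+T=7, G+C=7
Perfect-match Tm = 2(7) + 4(7) = 14 + 28 = 42°C
Mismatches (positions where the bases are not complementary): 3 (at positions 3, 9, 12)
Effective Tm = 42 − 3×6 = 42 − 18 = 24°C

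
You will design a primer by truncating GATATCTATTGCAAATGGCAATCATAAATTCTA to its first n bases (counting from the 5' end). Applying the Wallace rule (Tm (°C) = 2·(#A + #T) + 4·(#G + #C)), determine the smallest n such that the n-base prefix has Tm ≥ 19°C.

First 7 bases: GATATCT → Tm = 18°C (< 19°C)
First 8 bases: GATATCTA → Tm = 20°C (≥ 19°C)
Since every base adds ≥2°C, Tm only increases with n, so the threshold is first crossed at n = 8.

n = 8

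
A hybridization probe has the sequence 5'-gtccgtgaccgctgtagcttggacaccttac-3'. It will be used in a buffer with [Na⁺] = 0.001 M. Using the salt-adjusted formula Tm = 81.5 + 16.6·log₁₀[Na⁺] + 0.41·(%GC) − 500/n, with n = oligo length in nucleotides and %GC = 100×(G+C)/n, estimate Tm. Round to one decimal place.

39.4°C

Length n = 31. G=8, C=10, A=5, T=8
G+C = 18, so %GC = 18/31 × 100 = 58.065%
Salt term: 16.6 × (-3) = -49.8
GC term: 0.41 × 58.065 = 23.807; length term: −500/31 = −16.129
Tm = 81.5 + (-49.8) + 23.807 − 16.129 = 39.378 → 39.4°C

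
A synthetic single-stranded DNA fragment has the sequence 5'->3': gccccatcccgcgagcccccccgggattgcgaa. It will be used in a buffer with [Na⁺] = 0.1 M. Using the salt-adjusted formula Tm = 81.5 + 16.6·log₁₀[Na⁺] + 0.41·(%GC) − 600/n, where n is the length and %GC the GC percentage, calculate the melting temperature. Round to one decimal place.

77.8°C

Length n = 33. A=5, G=9, T=3, C=16
G+C = 25, so %GC = 25/33 × 100 = 75.758%
Salt term: 16.6 × (-1) = -16.6
GC term: 0.41 × 75.758 = 31.061; length term: −600/33 = −18.182
Tm = 81.5 + (-16.6) + 31.061 − 18.182 = 77.779 → 77.8°C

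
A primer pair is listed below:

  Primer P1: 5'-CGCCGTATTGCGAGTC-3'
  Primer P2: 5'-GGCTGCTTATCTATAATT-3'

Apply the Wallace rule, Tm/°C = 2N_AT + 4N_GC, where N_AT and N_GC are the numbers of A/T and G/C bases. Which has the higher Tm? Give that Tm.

Primer P1: A+T=6, G+C=10 → Tm = 2(6)+4(10) = 52°C
Primer P2: A+T=12, G+C=6 → Tm = 2(12)+4(6) = 48°C
52°C vs 48°C → primer P1 is higher.

Primer P1, 52°C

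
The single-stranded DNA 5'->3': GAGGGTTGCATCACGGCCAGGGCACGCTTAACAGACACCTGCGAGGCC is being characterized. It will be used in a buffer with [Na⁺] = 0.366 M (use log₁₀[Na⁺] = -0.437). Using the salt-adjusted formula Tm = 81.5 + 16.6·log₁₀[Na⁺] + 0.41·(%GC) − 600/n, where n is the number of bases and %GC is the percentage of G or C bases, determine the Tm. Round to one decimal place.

88.2°C

Length n = 48. Scanning the sequence gives A=11, T=6, C=15, G=16.
G+C = 31, so %GC = 31/48 × 100 = 64.583%
Salt term: 16.6 × (-0.437) = -7.254
GC term: 0.41 × 64.583 = 26.479; length term: −600/48 = −12.5
Tm = 81.5 + (-7.254) + 26.479 − 12.5 = 88.225 → 88.2°C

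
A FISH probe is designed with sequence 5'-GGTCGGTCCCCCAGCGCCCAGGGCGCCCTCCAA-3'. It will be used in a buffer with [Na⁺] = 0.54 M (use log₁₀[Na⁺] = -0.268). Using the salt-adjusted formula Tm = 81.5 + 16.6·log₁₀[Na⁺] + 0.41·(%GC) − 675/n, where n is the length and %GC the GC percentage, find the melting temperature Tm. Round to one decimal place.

Length n = 33. Base counts: G=10, A=4, C=16, T=3
G+C = 26, so %GC = 26/33 × 100 = 78.788%
Salt term: 16.6 × (-0.268) = -4.449
GC term: 0.41 × 78.788 = 32.303; length term: −675/33 = −20.455
Tm = 81.5 + (-4.449) + 32.303 − 20.455 = 88.899 → 88.9°C

88.9°C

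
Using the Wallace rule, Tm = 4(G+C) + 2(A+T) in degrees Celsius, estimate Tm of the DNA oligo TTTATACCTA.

G=0, A=3, C=2, T=5
A+T = 8, G+C = 2
Tm = 4·2 + 2·8 = 8 + 16 = 24°C

24°C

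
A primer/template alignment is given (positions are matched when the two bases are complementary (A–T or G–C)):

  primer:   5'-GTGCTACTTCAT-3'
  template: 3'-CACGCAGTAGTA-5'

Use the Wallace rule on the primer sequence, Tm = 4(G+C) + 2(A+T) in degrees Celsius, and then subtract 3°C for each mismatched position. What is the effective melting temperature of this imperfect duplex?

Primer base counts: A=2, T=5, G=2, C=3 → A+T=7, G+C=5
Perfect-match Tm = 2(7) + 4(5) = 14 + 20 = 34°C
Mismatches (positions where the bases are not complementary): 3 (at positions 5, 6, 8)
Effective Tm = 34 − 3×3 = 34 − 9 = 25°C

25°C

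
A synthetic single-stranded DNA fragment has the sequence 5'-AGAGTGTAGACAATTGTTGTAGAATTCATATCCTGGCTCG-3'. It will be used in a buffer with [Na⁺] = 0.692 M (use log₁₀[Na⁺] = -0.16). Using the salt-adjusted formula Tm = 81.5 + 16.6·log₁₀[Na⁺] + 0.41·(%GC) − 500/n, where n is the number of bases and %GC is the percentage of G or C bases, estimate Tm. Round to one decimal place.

82.7°C

Length n = 40. T=13, C=6, G=10, A=11
G+C = 16, so %GC = 16/40 × 100 = 40%
Salt term: 16.6 × (-0.16) = -2.656
GC term: 0.41 × 40 = 16.4; length term: −500/40 = −12.5
Tm = 81.5 + (-2.656) + 16.4 − 12.5 = 82.744 → 82.7°C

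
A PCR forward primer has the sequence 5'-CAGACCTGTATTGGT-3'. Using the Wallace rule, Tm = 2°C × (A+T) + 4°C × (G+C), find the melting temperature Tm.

44°C

C=3, T=5, G=4, A=3
So N_AT = 8 and N_GC = 7.
Tm = 2(8) + 4(7) = 16 + 28 = 44°C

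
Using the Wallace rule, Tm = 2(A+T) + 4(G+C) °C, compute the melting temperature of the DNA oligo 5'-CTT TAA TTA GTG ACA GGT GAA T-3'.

58°C

Base counts: C=2, G=5, T=8, A=7
So N_AT = 15 and N_GC = 7.
Tm = 2(15) + 4(7) = 30 + 28 = 58°C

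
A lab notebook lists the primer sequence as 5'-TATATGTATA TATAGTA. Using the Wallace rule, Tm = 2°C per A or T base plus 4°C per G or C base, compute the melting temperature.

38°C

Counting bases: C=0, A=7, T=8, G=2
So N_AT = 15 and N_GC = 2.
Tm = 4·2 + 2·15 = 8 + 30 = 38°C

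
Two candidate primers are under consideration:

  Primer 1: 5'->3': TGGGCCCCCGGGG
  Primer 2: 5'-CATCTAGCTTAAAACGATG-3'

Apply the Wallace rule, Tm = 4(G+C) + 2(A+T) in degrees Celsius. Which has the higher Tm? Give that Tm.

Primer 1: A+T=1, G+C=12 → Tm = 2(1)+4(12) = 50°C
Primer 2: A+T=12, G+C=7 → Tm = 2(12)+4(7) = 52°C
50°C vs 52°C → primer 2 is higher.

Primer 2, 52°C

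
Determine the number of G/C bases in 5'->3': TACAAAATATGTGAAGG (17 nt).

C=1, A=8, T=4, G=4
Total G or C: 4 + 1 = 5

5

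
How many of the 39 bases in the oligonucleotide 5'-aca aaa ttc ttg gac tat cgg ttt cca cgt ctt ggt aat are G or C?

15

Scanning the sequence gives C=8, T=14, A=10, G=7.
G+C = 7 + 8 = 15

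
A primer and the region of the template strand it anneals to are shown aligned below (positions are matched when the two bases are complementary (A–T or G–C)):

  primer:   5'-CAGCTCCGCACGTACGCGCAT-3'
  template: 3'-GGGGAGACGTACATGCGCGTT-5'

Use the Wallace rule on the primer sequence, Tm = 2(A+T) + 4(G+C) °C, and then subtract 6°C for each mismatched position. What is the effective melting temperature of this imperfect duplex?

Primer base counts: A=4, T=3, G=5, C=9 → A+T=7, G+C=14
Perfect-match Tm = 2(7) + 4(14) = 14 + 56 = 70°C
Mismatches (positions where the bases are not complementary): 5 (at positions 2, 3, 7, 11, 21)
Effective Tm = 70 − 5×6 = 70 − 30 = 40°C

40°C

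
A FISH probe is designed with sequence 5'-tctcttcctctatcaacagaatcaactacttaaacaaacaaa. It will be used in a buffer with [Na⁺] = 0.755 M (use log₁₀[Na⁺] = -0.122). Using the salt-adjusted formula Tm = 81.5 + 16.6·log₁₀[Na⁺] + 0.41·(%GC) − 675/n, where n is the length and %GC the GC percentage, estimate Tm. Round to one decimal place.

Length n = 42. Scanning the sequence gives A=18, C=12, G=1, T=11.
G+C = 13, so %GC = 13/42 × 100 = 30.952%
Salt term: 16.6 × (-0.122) = -2.025
GC term: 0.41 × 30.952 = 12.69; length term: −675/42 = −16.071
Tm = 81.5 + (-2.025) + 12.69 − 16.071 = 76.094 → 76.1°C

76.1°C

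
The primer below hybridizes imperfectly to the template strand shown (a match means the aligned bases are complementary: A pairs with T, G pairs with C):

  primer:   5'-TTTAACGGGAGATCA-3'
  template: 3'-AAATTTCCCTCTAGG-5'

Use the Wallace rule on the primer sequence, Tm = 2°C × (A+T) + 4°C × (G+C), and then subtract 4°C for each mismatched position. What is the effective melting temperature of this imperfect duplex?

Primer base counts: A=5, T=4, G=4, C=2 → A+T=9, G+C=6
Perfect-match Tm = 2(9) + 4(6) = 18 + 24 = 42°C
Mismatches (positions where the bases are not complementary): 2 (at positions 6, 15)
Effective Tm = 42 − 2×4 = 42 − 8 = 34°C

34°C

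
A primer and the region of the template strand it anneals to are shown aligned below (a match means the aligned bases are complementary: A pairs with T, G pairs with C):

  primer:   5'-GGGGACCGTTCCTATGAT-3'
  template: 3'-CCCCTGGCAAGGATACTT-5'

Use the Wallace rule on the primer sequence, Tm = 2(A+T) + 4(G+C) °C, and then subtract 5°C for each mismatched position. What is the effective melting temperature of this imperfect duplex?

Primer base counts: A=3, T=5, G=6, C=4 → A+T=8, G+C=10
Perfect-match Tm = 2(8) + 4(10) = 16 + 40 = 56°C
Mismatches (positions where the bases are not complementary): 1 (at position 18)
Effective Tm = 56 − 1×5 = 56 − 5 = 51°C

51°C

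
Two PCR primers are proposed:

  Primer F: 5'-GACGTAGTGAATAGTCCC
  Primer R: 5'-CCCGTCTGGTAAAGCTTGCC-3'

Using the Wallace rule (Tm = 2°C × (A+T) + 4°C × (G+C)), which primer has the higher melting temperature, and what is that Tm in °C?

Primer F: A+T=9, G+C=9 → Tm = 2(9)+4(9) = 54°C
Primer R: A+T=8, G+C=12 → Tm = 2(8)+4(12) = 64°C
54°C vs 64°C → primer R is higher.

Primer R, 64°C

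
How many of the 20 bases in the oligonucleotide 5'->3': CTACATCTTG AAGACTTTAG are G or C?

Scanning the sequence gives A=6, C=4, G=3, T=7.
Total G or C: 3 + 4 = 7

7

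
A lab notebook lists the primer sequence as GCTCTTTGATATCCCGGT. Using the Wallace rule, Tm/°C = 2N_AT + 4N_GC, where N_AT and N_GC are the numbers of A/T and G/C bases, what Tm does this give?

T=7, A=2, G=4, C=5
A+T = 9, G+C = 9
Tm = 4·9 + 2·9 = 36 + 18 = 54°C

54°C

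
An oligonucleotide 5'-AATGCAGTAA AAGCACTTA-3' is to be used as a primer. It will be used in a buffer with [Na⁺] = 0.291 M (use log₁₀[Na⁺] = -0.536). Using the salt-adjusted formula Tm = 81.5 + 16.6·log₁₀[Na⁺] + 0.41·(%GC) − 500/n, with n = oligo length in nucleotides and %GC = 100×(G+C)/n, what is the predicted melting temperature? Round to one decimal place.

59.2°C

Length n = 19. Counting bases: T=4, G=3, A=9, C=3
G+C = 6, so %GC = 6/19 × 100 = 31.579%
Salt term: 16.6 × (-0.536) = -8.898
GC term: 0.41 × 31.579 = 12.947; length term: −500/19 = −26.316
Tm = 81.5 + (-8.898) + 12.947 − 26.316 = 59.233 → 59.2°C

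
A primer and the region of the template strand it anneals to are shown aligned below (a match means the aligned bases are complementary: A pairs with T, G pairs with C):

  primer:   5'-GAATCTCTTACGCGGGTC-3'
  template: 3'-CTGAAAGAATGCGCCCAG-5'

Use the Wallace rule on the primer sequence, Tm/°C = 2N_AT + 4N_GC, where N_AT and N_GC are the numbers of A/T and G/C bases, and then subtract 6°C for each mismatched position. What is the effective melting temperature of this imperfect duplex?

Primer base counts: A=3, T=5, G=5, C=5 → A+T=8, G+C=10
Perfect-match Tm = 2(8) + 4(10) = 16 + 40 = 56°C
Mismatches (positions where the bases are not complementary): 2 (at positions 3, 5)
Effective Tm = 56 − 2×6 = 56 − 12 = 44°C

44°C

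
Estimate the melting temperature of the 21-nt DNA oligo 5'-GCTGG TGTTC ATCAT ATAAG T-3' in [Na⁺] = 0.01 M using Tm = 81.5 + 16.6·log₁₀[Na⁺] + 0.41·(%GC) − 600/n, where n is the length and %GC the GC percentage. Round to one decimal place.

35.3°C

Length n = 21. Base counts: A=5, C=3, T=8, G=5
G+C = 8, so %GC = 8/21 × 100 = 38.095%
Salt term: 16.6 × (-2) = -33.2
GC term: 0.41 × 38.095 = 15.619; length term: −600/21 = −28.571
Tm = 81.5 + (-33.2) + 15.619 − 28.571 = 35.348 → 35.3°C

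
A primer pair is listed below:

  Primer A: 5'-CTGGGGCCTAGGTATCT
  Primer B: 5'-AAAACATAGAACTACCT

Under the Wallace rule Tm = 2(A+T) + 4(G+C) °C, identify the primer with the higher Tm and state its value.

Primer A, 54°C

Primer A: A+T=7, G+C=10 → Tm = 2(7)+4(10) = 54°C
Primer B: A+T=12, G+C=5 → Tm = 2(12)+4(5) = 44°C
54°C vs 44°C → primer A is higher.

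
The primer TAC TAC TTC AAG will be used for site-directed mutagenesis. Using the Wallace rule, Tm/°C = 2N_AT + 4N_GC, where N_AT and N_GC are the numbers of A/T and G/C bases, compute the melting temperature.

32°C

Scanning the sequence gives A=4, T=4, G=1, C=3.
So N_AT = 8 and N_GC = 4.
Tm = 2×8 + 4×4 = 32°C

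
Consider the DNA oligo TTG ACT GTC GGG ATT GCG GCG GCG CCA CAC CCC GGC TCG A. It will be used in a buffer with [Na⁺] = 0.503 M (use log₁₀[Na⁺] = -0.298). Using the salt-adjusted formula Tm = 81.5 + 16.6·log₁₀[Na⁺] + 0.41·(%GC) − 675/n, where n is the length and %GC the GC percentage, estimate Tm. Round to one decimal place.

88.4°C

Length n = 40. Base counts: C=14, G=14, A=5, T=7
G+C = 28, so %GC = 28/40 × 100 = 70%
Salt term: 16.6 × (-0.298) = -4.947
GC term: 0.41 × 70 = 28.7; length term: −675/40 = −16.875
Tm = 81.5 + (-4.947) + 28.7 − 16.875 = 88.378 → 88.4°C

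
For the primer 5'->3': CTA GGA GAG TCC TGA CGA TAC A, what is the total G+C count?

Scanning the sequence gives G=6, C=5, T=4, A=7.
Total G or C: 6 + 5 = 11

11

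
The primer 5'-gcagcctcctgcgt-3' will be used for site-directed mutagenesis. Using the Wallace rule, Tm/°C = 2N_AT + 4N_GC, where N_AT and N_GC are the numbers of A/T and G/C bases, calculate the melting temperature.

Scanning the sequence gives C=6, A=1, G=4, T=3.
A+T = 4, G+C = 10
Tm = 4·10 + 2·4 = 40 + 8 = 48°C

48°C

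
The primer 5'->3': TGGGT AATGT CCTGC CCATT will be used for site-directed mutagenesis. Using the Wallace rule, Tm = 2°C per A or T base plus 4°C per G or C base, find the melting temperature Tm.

60°C

Scanning the sequence gives A=3, T=7, G=5, C=5.
AT pairs contribute 10, GC pairs contribute 10.
Tm = 2(10) + 4(10) = 20 + 40 = 60°C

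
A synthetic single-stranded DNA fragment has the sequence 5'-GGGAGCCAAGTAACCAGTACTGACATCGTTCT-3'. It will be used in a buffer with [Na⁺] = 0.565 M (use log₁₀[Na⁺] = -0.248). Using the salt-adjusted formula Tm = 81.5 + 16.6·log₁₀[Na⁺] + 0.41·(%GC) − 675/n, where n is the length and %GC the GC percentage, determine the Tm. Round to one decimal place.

76.8°C

Length n = 32. Scanning the sequence gives T=7, A=9, C=8, G=8.
G+C = 16, so %GC = 16/32 × 100 = 50%
Salt term: 16.6 × (-0.248) = -4.117
GC term: 0.41 × 50 = 20.5; length term: −675/32 = −21.094
Tm = 81.5 + (-4.117) + 20.5 − 21.094 = 76.789 → 76.8°C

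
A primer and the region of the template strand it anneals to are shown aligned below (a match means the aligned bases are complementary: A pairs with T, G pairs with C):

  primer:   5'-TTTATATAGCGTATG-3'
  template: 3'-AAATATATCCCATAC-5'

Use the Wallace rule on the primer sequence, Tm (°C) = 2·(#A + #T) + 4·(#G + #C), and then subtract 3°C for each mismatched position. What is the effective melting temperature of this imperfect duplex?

35°C

Primer base counts: A=4, T=7, G=3, C=1 → A+T=11, G+C=4
Perfect-match Tm = 2(11) + 4(4) = 22 + 16 = 38°C
Mismatches (positions where the bases are not complementary): 1 (at position 10)
Effective Tm = 38 − 1×3 = 38 − 3 = 35°C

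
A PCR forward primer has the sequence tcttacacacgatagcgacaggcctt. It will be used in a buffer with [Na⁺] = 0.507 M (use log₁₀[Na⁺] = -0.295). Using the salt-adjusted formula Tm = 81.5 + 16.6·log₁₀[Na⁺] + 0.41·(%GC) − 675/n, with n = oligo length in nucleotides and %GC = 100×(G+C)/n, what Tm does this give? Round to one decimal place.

71.1°C

Length n = 26. Scanning the sequence gives C=8, T=6, G=5, A=7.
G+C = 13, so %GC = 13/26 × 100 = 50%
Salt term: 16.6 × (-0.295) = -4.897
GC term: 0.41 × 50 = 20.5; length term: −675/26 = −25.962
Tm = 81.5 + (-4.897) + 20.5 − 25.962 = 71.141 → 71.1°C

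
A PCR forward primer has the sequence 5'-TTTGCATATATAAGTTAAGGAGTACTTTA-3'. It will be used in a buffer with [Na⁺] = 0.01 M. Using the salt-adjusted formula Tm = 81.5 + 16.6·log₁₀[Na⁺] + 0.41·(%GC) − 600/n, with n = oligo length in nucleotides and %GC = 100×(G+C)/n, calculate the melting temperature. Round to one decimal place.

37.5°C

Length n = 29. Counting bases: T=12, C=2, A=10, G=5
G+C = 7, so %GC = 7/29 × 100 = 24.138%
Salt term: 16.6 × (-2) = -33.2
GC term: 0.41 × 24.138 = 9.897; length term: −600/29 = −20.69
Tm = 81.5 + (-33.2) + 9.897 − 20.69 = 37.507 → 37.5°C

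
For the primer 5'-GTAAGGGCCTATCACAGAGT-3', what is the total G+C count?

10

Scanning the sequence gives G=6, C=4, A=6, T=4.
G+C = 6 + 4 = 10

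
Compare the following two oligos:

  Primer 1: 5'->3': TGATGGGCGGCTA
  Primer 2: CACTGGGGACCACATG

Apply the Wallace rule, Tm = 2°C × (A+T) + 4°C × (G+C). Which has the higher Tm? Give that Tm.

Primer 1: A+T=5, G+C=8 → Tm = 2(5)+4(8) = 42°C
Primer 2: A+T=6, G+C=10 → Tm = 2(6)+4(10) = 52°C
42°C vs 52°C → primer 2 is higher.

Primer 2, 52°C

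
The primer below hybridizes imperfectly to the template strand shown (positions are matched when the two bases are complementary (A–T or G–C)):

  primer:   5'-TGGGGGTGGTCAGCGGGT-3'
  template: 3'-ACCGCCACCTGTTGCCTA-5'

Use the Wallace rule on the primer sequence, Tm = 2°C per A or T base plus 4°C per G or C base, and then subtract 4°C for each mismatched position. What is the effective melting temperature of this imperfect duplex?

46°C

Primer base counts: A=1, T=4, G=11, C=2 → A+T=5, G+C=13
Perfect-match Tm = 2(5) + 4(13) = 10 + 52 = 62°C
Mismatches (positions where the bases are not complementary): 4 (at positions 4, 10, 13, 17)
Effective Tm = 62 − 4×4 = 62 − 16 = 46°C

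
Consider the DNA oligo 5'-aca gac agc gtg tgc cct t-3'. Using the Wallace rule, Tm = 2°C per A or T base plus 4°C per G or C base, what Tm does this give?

Counting bases: T=4, C=6, A=4, G=5
So N_AT = 8 and N_GC = 11.
Tm = 2(8) + 4(11) = 16 + 44 = 60°C

60°C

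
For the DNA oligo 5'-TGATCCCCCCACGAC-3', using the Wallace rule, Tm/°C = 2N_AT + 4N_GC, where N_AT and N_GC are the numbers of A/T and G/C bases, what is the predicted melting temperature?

Scanning the sequence gives A=3, G=2, T=2, C=8.
AT pairs contribute 5, GC pairs contribute 10.
Tm = 2(5) + 4(10) = 10 + 40 = 50°C

50°C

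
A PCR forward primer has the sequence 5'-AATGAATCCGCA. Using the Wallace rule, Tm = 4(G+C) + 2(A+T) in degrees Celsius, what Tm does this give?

Base counts: A=5, C=3, G=2, T=2
AT pairs contribute 7, GC pairs contribute 5.
Tm = 2×7 + 4×5 = 34°C

34°C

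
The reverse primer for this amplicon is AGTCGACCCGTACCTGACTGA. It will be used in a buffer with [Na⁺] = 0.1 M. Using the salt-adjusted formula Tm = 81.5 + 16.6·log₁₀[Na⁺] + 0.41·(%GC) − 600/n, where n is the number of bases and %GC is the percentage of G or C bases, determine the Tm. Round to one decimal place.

59.8°C

Length n = 21. Scanning the sequence gives C=7, A=5, T=4, G=5.
G+C = 12, so %GC = 12/21 × 100 = 57.143%
Salt term: 16.6 × (-1) = -16.6
GC term: 0.41 × 57.143 = 23.429; length term: −600/21 = −28.571
Tm = 81.5 + (-16.6) + 23.429 − 28.571 = 59.758 → 59.8°C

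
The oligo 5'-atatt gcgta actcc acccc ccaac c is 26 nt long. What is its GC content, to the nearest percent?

Counting bases: A=7, T=5, C=12, G=2
G+C = 2 + 12 = 14 out of 26 bases
%GC = 14/26 × 100 = 53.85% ≈ 54%

54%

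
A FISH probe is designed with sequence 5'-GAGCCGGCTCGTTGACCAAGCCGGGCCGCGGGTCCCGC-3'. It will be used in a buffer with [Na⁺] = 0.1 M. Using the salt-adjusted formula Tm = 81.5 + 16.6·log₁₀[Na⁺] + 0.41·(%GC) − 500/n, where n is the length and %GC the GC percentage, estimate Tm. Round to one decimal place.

84.1°C

Length n = 38. A=4, C=15, T=4, G=15
G+C = 30, so %GC = 30/38 × 100 = 78.947%
Salt term: 16.6 × (-1) = -16.6
GC term: 0.41 × 78.947 = 32.368; length term: −500/38 = −13.158
Tm = 81.5 + (-16.6) + 32.368 − 13.158 = 84.11 → 84.1°C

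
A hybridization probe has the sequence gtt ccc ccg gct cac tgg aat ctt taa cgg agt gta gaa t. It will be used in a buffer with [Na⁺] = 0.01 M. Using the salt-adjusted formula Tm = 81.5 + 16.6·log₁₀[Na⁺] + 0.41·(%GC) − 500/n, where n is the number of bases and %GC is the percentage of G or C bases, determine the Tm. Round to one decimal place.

Length n = 40. Scanning the sequence gives A=9, C=10, G=10, T=11.
G+C = 20, so %GC = 20/40 × 100 = 50%
Salt term: 16.6 × (-2) = -33.2
GC term: 0.41 × 50 = 20.5; length term: −500/40 = −12.5
Tm = 81.5 + (-33.2) + 20.5 − 12.5 = 56.3 → 56.3°C

56.3°C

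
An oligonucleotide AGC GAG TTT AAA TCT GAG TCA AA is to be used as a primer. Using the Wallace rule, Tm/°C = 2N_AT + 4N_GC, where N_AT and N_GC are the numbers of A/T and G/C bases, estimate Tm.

62°C

Counting bases: T=6, A=9, C=3, G=5
So N_AT = 15 and N_GC = 8.
Tm = 2(15) + 4(8) = 30 + 32 = 62°C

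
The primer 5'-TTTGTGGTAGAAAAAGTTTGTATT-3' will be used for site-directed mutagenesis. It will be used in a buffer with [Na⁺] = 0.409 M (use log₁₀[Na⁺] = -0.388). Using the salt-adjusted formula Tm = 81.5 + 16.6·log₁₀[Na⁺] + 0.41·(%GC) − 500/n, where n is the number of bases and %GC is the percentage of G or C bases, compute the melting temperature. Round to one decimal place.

64.5°C

Length n = 24. A=7, C=0, T=11, G=6
G+C = 6, so %GC = 6/24 × 100 = 25%
Salt term: 16.6 × (-0.388) = -6.441
GC term: 0.41 × 25 = 10.25; length term: −500/24 = −20.833
Tm = 81.5 + (-6.441) + 10.25 − 20.833 = 64.476 → 64.5°C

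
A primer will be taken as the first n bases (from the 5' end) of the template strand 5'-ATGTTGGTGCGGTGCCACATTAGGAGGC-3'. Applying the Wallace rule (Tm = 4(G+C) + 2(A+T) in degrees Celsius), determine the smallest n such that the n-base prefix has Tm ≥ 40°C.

n = 13

First 12 bases: ATGTTGGTGCGG → Tm = 38°C (< 40°C)
First 13 bases: ATGTTGGTGCGGT → Tm = 40°C (≥ 40°C)
Since every base adds ≥2°C, Tm only increases with n, so the threshold is first crossed at n = 13.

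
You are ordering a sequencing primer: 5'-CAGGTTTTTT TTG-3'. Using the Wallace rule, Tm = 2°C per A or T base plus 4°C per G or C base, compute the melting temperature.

Counting bases: C=1, G=3, T=8, A=1
So N_AT = 9 and N_GC = 4.
Tm = 4·4 + 2·9 = 16 + 18 = 34°C

34°C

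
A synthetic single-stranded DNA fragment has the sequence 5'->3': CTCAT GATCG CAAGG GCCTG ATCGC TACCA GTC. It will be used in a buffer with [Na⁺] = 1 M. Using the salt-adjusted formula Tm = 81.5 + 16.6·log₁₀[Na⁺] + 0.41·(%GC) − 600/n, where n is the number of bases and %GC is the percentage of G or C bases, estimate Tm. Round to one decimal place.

86.9°C

Length n = 33. Base counts: A=7, T=7, C=11, G=8
G+C = 19, so %GC = 19/33 × 100 = 57.576%
Salt term: 16.6 × (0) = 0
GC term: 0.41 × 57.576 = 23.606; length term: −600/33 = −18.182
Tm = 81.5 + (0) + 23.606 − 18.182 = 86.924 → 86.9°C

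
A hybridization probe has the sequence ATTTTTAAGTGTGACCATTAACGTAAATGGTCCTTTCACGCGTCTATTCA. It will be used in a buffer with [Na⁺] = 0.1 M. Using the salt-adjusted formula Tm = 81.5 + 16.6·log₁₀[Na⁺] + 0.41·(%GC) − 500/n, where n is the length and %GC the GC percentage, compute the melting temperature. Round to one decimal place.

Length n = 50. Counting bases: A=13, T=19, G=8, C=10
G+C = 18, so %GC = 18/50 × 100 = 36%
Salt term: 16.6 × (-1) = -16.6
GC term: 0.41 × 36 = 14.76; length term: −500/50 = −10
Tm = 81.5 + (-16.6) + 14.76 − 10 = 69.66 → 69.7°C

69.7°C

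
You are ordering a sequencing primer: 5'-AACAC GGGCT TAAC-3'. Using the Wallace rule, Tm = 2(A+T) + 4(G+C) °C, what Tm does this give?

42°C

Base counts: T=2, C=4, G=3, A=5
AT pairs contribute 7, GC pairs contribute 7.
Tm = 4·7 + 2·7 = 28 + 14 = 42°C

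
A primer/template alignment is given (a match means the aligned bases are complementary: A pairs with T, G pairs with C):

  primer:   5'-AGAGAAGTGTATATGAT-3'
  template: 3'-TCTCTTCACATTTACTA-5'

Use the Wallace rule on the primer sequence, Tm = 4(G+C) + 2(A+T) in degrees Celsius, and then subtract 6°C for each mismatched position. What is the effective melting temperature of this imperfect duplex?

Primer base counts: A=7, T=5, G=5, C=0 → A+T=12, G+C=5
Perfect-match Tm = 2(12) + 4(5) = 24 + 20 = 44°C
Mismatches (positions where the bases are not complementary): 1 (at position 12)
Effective Tm = 44 − 1×6 = 44 − 6 = 38°C

38°C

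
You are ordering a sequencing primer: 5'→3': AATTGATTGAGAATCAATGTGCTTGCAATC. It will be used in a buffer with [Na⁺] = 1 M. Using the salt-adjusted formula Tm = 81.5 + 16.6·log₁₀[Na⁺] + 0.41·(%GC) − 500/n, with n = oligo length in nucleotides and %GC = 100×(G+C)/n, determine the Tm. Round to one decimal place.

78.5°C

Length n = 30. Counting bases: A=10, T=10, G=6, C=4
G+C = 10, so %GC = 10/30 × 100 = 33.333%
Salt term: 16.6 × (0) = 0
GC term: 0.41 × 33.333 = 13.667; length term: −500/30 = −16.667
Tm = 81.5 + (0) + 13.667 − 16.667 = 78.5 → 78.5°C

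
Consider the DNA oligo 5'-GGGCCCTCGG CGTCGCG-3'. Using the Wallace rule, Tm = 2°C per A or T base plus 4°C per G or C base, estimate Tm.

64°C

Base counts: A=0, T=2, C=7, G=8
A+T = 2, G+C = 15
Tm = 2×2 + 4×15 = 64°C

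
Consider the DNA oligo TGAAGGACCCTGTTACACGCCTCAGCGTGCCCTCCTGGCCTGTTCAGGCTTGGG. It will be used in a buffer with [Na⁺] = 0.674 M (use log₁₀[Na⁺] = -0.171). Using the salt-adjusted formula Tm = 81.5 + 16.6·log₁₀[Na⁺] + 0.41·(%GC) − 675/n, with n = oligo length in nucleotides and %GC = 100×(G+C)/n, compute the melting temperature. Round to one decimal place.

92.0°C

Length n = 54. Scanning the sequence gives G=16, T=13, A=7, C=18.
G+C = 34, so %GC = 34/54 × 100 = 62.963%
Salt term: 16.6 × (-0.171) = -2.839
GC term: 0.41 × 62.963 = 25.815; length term: −675/54 = −12.5
Tm = 81.5 + (-2.839) + 25.815 − 12.5 = 91.976 → 92.0°C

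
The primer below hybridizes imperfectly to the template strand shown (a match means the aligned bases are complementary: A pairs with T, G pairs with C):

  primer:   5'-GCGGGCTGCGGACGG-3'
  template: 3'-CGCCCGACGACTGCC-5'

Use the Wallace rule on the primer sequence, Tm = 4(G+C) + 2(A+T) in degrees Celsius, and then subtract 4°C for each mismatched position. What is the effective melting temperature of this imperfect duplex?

Primer base counts: A=1, T=1, G=9, C=4 → A+T=2, G+C=13
Perfect-match Tm = 2(2) + 4(13) = 4 + 52 = 56°C
Mismatches (positions where the bases are not complementary): 1 (at position 10)
Effective Tm = 56 − 1×4 = 56 − 4 = 52°C

52°C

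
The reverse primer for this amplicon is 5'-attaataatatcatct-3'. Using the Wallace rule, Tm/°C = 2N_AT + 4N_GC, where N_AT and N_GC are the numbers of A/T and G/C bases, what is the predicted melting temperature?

Scanning the sequence gives C=2, T=7, G=0, A=7.
So N_AT = 14 and N_GC = 2.
Tm = 2(14) + 4(2) = 28 + 8 = 36°C

36°C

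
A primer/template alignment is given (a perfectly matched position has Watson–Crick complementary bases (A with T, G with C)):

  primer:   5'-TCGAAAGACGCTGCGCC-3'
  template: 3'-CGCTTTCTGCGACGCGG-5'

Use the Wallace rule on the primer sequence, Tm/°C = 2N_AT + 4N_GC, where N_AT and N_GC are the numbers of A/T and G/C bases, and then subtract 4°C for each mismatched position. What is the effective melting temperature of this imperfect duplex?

52°C

Primer base counts: A=4, T=2, G=5, C=6 → A+T=6, G+C=11
Perfect-match Tm = 2(6) + 4(11) = 12 + 44 = 56°C
Mismatches (positions where the bases are not complementary): 1 (at position 1)
Effective Tm = 56 − 1×4 = 56 − 4 = 52°C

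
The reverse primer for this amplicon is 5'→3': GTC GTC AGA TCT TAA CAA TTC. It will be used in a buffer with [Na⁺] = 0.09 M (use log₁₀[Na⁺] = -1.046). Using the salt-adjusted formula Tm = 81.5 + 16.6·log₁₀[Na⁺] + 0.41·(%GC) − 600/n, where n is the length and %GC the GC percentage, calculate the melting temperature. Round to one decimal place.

Length n = 21. A=6, C=5, T=7, G=3
G+C = 8, so %GC = 8/21 × 100 = 38.095%
Salt term: 16.6 × (-1.046) = -17.364
GC term: 0.41 × 38.095 = 15.619; length term: −600/21 = −28.571
Tm = 81.5 + (-17.364) + 15.619 − 28.571 = 51.184 → 51.2°C

51.2°C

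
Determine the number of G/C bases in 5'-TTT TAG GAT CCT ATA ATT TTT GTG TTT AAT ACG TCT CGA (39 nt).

Base counts: G=6, A=9, T=19, C=5
Total G or C: 6 + 5 = 11

11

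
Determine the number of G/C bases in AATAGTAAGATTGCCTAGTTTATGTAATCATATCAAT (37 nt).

9

C=4, T=14, G=5, A=14
G+C = 5 + 4 = 9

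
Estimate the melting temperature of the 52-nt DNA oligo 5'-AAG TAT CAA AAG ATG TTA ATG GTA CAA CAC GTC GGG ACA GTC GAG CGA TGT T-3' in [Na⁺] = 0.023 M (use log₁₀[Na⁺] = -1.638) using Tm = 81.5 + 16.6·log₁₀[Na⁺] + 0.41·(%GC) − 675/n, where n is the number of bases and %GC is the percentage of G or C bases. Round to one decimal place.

Length n = 52. Scanning the sequence gives G=14, T=12, A=18, C=8.
G+C = 22, so %GC = 22/52 × 100 = 42.308%
Salt term: 16.6 × (-1.638) = -27.191
GC term: 0.41 × 42.308 = 17.346; length term: −675/52 = −12.981
Tm = 81.5 + (-27.191) + 17.346 − 12.981 = 58.674 → 58.7°C

58.7°C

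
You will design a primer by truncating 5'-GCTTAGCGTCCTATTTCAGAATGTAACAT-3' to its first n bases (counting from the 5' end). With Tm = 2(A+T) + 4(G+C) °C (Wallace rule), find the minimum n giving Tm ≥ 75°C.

First 26 bases: GCTTAGCGTCCTATTTCAGAATGTAA → Tm = 72°C (< 75°C)
First 27 bases: GCTTAGCGTCCTATTTCAGAATGTAAC → Tm = 76°C (≥ 75°C)
Each additional base adds 2°C (A/T) or 4°C (G/C), so Tm is non-decreasing in n; n = 27 is the first length to reach 75°C.

n = 27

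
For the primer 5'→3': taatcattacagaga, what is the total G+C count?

4

Base counts: A=7, C=2, G=2, T=4
G+C = 2 + 2 = 4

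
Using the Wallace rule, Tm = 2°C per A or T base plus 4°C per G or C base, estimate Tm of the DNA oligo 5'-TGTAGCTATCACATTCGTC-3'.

T=7, A=4, G=3, C=5
A+T = 11, G+C = 8
Tm = 2×11 + 4×8 = 54°C

54°C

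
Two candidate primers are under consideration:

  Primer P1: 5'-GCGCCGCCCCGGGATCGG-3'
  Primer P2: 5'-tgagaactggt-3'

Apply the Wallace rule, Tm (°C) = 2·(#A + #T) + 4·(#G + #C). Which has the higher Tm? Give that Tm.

Primer P1, 68°C

Primer P1: A+T=2, G+C=16 → Tm = 2(2)+4(16) = 68°C
Primer P2: A+T=6, G+C=5 → Tm = 2(6)+4(5) = 32°C
68°C vs 32°C → primer P1 is higher.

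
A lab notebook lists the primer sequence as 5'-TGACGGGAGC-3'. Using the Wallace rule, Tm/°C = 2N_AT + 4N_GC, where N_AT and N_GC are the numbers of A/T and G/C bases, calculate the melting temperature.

Scanning the sequence gives C=2, G=5, A=2, T=1.
AT pairs contribute 3, GC pairs contribute 7.
Tm = 4·7 + 2·3 = 28 + 6 = 34°C

34°C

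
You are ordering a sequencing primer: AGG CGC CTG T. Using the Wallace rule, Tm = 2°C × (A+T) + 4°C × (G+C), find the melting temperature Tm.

34°C

Base counts: T=2, A=1, C=3, G=4
AT pairs contribute 3, GC pairs contribute 7.
Tm = 2×3 + 4×7 = 34°C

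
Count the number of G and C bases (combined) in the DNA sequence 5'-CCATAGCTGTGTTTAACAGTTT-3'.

8

Base counts: T=9, G=4, A=5, C=4
G+C = 4 + 4 = 8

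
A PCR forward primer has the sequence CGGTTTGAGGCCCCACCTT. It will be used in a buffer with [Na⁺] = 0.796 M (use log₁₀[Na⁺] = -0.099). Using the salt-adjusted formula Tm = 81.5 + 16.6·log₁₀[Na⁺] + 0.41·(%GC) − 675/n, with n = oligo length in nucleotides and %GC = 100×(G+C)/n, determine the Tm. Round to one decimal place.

70.2°C

Length n = 19. Base counts: C=7, A=2, G=5, T=5
G+C = 12, so %GC = 12/19 × 100 = 63.158%
Salt term: 16.6 × (-0.099) = -1.643
GC term: 0.41 × 63.158 = 25.895; length term: −675/19 = −35.526
Tm = 81.5 + (-1.643) + 25.895 − 35.526 = 70.226 → 70.2°C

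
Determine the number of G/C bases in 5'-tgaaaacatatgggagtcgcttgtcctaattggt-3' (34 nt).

Base counts: C=5, A=9, G=9, T=11
G+C = 9 + 5 = 14

14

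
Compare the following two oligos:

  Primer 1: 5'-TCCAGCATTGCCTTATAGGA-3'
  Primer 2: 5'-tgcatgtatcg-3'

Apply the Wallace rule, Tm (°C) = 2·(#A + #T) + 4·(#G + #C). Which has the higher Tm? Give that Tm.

Primer 1: A+T=11, G+C=9 → Tm = 2(11)+4(9) = 58°C
Primer 2: A+T=6, G+C=5 → Tm = 2(6)+4(5) = 32°C
58°C vs 32°C → primer 1 is higher.

Primer 1, 58°C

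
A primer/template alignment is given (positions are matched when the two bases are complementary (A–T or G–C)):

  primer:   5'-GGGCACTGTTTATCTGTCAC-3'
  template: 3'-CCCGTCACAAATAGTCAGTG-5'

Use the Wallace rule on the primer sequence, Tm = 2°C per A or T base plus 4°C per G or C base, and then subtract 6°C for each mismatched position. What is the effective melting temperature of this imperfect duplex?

Primer base counts: A=3, T=7, G=5, C=5 → A+T=10, G+C=10
Perfect-match Tm = 2(10) + 4(10) = 20 + 40 = 60°C
Mismatches (positions where the bases are not complementary): 2 (at positions 6, 15)
Effective Tm = 60 − 2×6 = 60 − 12 = 48°C

48°C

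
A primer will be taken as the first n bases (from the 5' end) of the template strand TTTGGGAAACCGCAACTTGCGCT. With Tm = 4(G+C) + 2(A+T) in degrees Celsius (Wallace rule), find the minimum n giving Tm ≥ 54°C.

n = 19

First 18 bases: TTTGGGAAACCGCAACTT → Tm = 52°C (< 54°C)
First 19 bases: TTTGGGAAACCGCAACTTG → Tm = 56°C (≥ 54°C)
Since every base adds ≥2°C, Tm only increases with n, so the threshold is first crossed at n = 19.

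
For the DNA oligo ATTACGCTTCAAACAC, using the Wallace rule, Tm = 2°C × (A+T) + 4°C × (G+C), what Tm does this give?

Base counts: C=5, T=4, G=1, A=6
AT pairs contribute 10, GC pairs contribute 6.
Tm = 2×10 + 4×6 = 44°C

44°C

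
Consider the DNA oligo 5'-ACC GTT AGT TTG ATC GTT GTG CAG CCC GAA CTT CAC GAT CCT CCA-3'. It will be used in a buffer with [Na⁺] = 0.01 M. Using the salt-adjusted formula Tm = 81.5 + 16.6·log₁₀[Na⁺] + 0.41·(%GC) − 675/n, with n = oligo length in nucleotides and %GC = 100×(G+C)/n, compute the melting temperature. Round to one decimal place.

Length n = 45. T=13, G=9, A=9, C=14
G+C = 23, so %GC = 23/45 × 100 = 51.111%
Salt term: 16.6 × (-2) = -33.2
GC term: 0.41 × 51.111 = 20.956; length term: −675/45 = −15
Tm = 81.5 + (-33.2) + 20.956 − 15 = 54.256 → 54.3°C

54.3°C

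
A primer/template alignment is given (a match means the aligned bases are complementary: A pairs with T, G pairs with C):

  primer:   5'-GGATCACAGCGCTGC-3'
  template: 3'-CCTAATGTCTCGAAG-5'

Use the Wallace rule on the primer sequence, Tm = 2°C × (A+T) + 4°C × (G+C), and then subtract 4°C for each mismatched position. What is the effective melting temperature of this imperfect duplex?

Primer base counts: A=3, T=2, G=5, C=5 → A+T=5, G+C=10
Perfect-match Tm = 2(5) + 4(10) = 10 + 40 = 50°C
Mismatches (positions where the bases are not complementary): 3 (at positions 5, 10, 14)
Effective Tm = 50 − 3×4 = 50 − 12 = 38°C

38°C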